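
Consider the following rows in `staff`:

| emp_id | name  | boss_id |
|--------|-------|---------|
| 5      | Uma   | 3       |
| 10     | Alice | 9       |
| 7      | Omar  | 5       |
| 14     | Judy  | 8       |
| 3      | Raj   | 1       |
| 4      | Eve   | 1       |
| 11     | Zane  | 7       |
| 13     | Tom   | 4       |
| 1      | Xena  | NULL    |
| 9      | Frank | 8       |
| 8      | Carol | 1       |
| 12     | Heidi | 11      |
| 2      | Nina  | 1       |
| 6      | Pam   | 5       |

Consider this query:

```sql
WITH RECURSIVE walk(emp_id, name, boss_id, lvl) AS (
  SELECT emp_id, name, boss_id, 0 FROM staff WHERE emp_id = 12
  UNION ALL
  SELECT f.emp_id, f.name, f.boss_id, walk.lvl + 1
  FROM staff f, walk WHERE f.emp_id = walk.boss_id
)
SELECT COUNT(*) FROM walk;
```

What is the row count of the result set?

Base: emp_id=12 (Heidi), boss_id=11, lvl 0.
Iteration 1: join on emp_id=11 -> Zane (id 11, boss_id=7, lvl 1).
Iteration 2: join on emp_id=7 -> Omar (id 7, boss_id=5, lvl 2).
Iteration 3: join on emp_id=5 -> Uma (id 5, boss_id=3, lvl 3).
Iteration 4: join on emp_id=3 -> Raj (id 3, boss_id=1, lvl 4).
Iteration 5: join on emp_id=1 -> Xena (id 1, boss_id=NULL, lvl 5).
Iteration 6: boss_id is NULL; no match; recursion stops.
Total rows emitted: 6.

6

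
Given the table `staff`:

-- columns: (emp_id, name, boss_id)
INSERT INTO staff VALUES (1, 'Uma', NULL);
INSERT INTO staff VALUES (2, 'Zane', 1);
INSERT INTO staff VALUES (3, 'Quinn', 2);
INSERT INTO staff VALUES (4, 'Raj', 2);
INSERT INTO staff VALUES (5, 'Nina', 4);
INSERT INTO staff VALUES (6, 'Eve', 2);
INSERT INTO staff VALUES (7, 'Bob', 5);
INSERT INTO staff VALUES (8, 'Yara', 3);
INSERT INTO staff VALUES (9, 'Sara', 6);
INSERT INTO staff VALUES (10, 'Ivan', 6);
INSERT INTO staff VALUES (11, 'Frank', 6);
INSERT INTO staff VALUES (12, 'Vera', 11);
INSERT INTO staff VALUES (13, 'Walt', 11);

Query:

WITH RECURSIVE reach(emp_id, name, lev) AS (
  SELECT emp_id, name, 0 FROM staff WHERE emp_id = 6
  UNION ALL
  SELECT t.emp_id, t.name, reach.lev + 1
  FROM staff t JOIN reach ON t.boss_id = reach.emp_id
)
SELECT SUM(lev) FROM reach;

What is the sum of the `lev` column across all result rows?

Base: emp_id=6 (Eve) at lev 0.
Iteration 1: rows with boss_id in {6} -> Sara (id 9, lev 1), Ivan (id 10, lev 1), Frank (id 11, lev 1).
Iteration 2: rows with boss_id in {9,10,11} -> Vera (id 12, lev 2), Walt (id 13, lev 2).
Iteration 3: no rows with boss_id in {12,13}; recursion stops.
SUM(lev) = 0 + 1 + 1 + 1 + 2 + 2 = 7.

7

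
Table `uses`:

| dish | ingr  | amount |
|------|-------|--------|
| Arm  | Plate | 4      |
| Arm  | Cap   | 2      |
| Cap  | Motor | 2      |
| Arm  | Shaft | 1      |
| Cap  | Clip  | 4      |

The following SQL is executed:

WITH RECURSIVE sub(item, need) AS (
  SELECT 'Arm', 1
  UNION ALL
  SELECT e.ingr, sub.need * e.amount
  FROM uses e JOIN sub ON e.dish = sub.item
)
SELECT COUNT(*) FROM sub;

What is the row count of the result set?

6

Base: (Arm, need=1).
Iteration 1: components of {Arm} -> Cap = 1*2 = 2, Plate = 1*4 = 4, Shaft = 1*1 = 1.
Iteration 2: components of {Cap,Plate,Shaft} -> Clip = 2*4 = 8, Motor = 2*2 = 4.
Iteration 3: no further components; recursion stops.
Total rows emitted: 6.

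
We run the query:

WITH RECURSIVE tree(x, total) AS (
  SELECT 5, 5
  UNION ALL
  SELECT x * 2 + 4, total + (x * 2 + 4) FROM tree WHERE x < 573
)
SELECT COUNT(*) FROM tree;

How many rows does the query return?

Base: x=5, total=5.
Iteration 1: 5 < 573 holds -> x = 5 * 2 + 4 = 14, total = 5 + 14 = 19.
Iteration 2: 14 < 573 holds -> x = 14 * 2 + 4 = 32, total = 19 + 32 = 51.
Iteration 3: 32 < 573 holds -> x = 32 * 2 + 4 = 68, total = 51 + 68 = 119.
Iteration 4: 68 < 573 holds -> x = 68 * 2 + 4 = 140, total = 119 + 140 = 259.
Iteration 5: 140 < 573 holds -> x = 140 * 2 + 4 = 284, total = 259 + 284 = 543.
Iteration 6: 284 < 573 holds -> x = 284 * 2 + 4 = 572, total = 543 + 572 = 1115.
Iteration 7: 572 < 573 holds -> x = 572 * 2 + 4 = 1148, total = 1115 + 1148 = 2263.
Iteration 8: 1148 < 573 fails; recursion stops.
Total rows emitted: 8.

8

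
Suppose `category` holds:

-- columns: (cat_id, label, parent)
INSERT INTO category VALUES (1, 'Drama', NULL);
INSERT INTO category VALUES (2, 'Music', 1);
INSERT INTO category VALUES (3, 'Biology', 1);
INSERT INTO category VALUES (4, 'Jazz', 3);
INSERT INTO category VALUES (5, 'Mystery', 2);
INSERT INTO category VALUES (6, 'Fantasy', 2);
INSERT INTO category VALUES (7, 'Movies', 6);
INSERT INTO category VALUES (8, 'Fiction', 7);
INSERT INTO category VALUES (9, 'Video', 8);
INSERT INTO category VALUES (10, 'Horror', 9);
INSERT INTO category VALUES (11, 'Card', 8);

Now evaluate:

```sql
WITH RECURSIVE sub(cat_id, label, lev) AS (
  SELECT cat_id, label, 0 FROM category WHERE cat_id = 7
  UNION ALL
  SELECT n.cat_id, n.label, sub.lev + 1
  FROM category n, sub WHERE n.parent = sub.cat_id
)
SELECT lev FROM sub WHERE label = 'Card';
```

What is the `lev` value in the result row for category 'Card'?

2

Base: cat_id=7 (Movies) at lev 0.
Iteration 1: rows with parent in {7} -> Fiction (id 8, lev 1).
Iteration 2: rows with parent in {8} -> Video (id 9, lev 2), Card (id 11, lev 2).
Iteration 3: rows with parent in {9,11} -> Horror (id 10, lev 3).
Iteration 4: no rows with parent in {10}; recursion stops.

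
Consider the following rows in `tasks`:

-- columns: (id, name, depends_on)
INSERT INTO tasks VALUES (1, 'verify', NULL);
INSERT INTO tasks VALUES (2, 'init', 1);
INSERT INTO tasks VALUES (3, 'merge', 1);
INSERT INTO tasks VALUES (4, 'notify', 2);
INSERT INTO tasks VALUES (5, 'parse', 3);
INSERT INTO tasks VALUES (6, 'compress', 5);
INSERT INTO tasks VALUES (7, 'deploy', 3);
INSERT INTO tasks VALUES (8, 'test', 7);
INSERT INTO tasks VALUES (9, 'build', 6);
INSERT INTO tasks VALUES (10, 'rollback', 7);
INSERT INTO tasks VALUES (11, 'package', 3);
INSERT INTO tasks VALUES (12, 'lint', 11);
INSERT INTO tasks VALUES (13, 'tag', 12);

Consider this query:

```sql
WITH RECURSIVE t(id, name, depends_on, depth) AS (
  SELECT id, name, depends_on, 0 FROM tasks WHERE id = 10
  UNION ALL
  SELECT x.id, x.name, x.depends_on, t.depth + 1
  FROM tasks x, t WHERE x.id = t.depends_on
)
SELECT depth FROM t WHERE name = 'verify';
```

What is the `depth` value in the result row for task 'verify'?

3

Base: id=10 (rollback), depends_on=7, depth 0.
Iteration 1: join on id=7 -> deploy (id 7, depends_on=3, depth 1).
Iteration 2: join on id=3 -> merge (id 3, depends_on=1, depth 2).
Iteration 3: join on id=1 -> verify (id 1, depends_on=NULL, depth 3).
Iteration 4: depends_on is NULL; no match; recursion stops.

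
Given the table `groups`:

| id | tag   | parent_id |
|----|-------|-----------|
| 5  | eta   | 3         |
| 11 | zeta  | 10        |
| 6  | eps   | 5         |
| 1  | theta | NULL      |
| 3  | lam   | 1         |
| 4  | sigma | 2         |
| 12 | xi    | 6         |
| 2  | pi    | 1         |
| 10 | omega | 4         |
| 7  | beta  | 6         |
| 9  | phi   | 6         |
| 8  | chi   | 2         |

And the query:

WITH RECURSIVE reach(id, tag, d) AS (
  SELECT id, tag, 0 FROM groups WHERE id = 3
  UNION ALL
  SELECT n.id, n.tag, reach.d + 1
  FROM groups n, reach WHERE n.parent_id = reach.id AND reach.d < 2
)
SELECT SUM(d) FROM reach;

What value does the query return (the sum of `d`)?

Base: id=3 (lam) at d 0.
Iteration 1: rows with parent_id in {3} -> eta (id 5, d 1).
Iteration 2: rows with parent_id in {5} -> eps (id 6, d 2).
Iteration 3: d < 2 fails for all current rows; recursion stops.
SUM(d) = 0 + 1 + 2 = 3.

3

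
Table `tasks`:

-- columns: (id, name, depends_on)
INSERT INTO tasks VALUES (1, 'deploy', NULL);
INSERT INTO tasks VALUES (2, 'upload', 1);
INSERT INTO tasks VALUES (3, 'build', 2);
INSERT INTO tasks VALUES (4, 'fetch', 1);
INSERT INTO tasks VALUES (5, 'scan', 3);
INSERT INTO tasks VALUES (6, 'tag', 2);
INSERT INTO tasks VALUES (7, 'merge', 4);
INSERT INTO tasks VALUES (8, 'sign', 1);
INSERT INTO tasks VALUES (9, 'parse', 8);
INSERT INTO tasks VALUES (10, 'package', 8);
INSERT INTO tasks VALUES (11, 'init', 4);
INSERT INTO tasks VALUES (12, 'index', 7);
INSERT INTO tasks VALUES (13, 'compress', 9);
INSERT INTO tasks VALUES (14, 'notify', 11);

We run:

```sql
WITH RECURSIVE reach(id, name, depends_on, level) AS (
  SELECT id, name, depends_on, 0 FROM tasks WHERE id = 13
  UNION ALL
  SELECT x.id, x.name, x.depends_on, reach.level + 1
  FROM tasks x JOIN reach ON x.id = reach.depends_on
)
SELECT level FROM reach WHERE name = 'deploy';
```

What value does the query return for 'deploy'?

Base: id=13 (compress), depends_on=9, level 0.
Iteration 1: join on id=9 -> parse (id 9, depends_on=8, level 1).
Iteration 2: join on id=8 -> sign (id 8, depends_on=1, level 2).
Iteration 3: join on id=1 -> deploy (id 1, depends_on=NULL, level 3).
Iteration 4: depends_on is NULL; no match; recursion stops.

3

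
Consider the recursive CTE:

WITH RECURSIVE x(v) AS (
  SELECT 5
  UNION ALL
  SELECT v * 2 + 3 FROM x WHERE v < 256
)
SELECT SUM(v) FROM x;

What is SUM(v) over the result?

995

Base: v=5.
Iteration 1: 5 < 256 holds -> v = 5 * 2 + 3 = 13.
Iteration 2: 13 < 256 holds -> v = 13 * 2 + 3 = 29.
Iteration 3: 29 < 256 holds -> v = 29 * 2 + 3 = 61.
Iteration 4: 61 < 256 holds -> v = 61 * 2 + 3 = 125.
Iteration 5: 125 < 256 holds -> v = 125 * 2 + 3 = 253.
Iteration 6: 253 < 256 holds -> v = 253 * 2 + 3 = 509.
Iteration 7: 509 < 256 fails; recursion stops.
SUM(v) = 5 + 13 + 29 + 61 + 125 + 253 + 509 = 995.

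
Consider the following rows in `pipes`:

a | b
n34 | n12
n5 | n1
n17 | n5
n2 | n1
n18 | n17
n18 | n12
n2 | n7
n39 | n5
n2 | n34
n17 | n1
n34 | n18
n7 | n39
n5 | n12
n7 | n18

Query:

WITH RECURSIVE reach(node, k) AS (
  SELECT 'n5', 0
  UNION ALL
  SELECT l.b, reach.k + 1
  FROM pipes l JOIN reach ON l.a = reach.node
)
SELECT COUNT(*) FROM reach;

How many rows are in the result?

3

Base: (n5, k=0).
Iteration 1: edges from {n5} -> (n1, k=1), (n12, k=1).
Iteration 2: no outgoing edges from {n1,n12}; recursion stops.
Total rows emitted: 3.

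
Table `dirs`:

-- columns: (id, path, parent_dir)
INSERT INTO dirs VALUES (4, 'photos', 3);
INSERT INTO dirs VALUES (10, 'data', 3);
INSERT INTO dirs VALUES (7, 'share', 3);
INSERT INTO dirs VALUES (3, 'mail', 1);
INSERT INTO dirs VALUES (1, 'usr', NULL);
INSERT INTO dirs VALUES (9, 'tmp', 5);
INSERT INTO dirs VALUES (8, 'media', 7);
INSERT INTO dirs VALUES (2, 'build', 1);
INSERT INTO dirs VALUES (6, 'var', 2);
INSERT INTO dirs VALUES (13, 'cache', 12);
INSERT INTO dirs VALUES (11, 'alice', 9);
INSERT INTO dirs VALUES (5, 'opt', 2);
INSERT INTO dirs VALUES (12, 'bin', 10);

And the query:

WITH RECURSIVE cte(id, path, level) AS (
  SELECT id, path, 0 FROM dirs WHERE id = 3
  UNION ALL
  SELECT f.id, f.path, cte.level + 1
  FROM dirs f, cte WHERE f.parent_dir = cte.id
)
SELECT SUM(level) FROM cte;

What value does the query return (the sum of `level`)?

Base: id=3 (mail) at level 0.
Iteration 1: rows with parent_dir in {3} -> photos (id 4, level 1), share (id 7, level 1), data (id 10, level 1).
Iteration 2: rows with parent_dir in {4,7,10} -> media (id 8, level 2), bin (id 12, level 2).
Iteration 3: rows with parent_dir in {8,12} -> cache (id 13, level 3).
Iteration 4: no rows with parent_dir in {13}; recursion stops.
SUM(level) = 0 + 1 + 1 + 1 + 2 + 2 + 3 = 10.

10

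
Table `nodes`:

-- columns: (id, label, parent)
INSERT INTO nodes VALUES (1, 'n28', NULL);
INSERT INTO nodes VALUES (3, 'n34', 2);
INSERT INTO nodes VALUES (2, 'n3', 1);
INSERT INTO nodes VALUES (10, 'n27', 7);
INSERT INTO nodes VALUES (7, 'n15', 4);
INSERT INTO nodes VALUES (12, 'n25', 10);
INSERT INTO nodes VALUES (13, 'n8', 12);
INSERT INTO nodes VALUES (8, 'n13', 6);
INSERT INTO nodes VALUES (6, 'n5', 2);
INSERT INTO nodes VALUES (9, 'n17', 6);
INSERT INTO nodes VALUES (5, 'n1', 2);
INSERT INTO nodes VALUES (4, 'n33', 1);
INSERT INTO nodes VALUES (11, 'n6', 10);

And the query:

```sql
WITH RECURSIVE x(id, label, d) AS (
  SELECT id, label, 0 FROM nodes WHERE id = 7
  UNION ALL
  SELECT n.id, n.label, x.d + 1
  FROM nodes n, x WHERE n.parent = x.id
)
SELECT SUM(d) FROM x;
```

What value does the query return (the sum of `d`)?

Base: id=7 (n15) at d 0.
Iteration 1: rows with parent in {7} -> n27 (id 10, d 1).
Iteration 2: rows with parent in {10} -> n6 (id 11, d 2), n25 (id 12, d 2).
Iteration 3: rows with parent in {11,12} -> n8 (id 13, d 3).
Iteration 4: no rows with parent in {13}; recursion stops.
SUM(d) = 0 + 1 + 2 + 2 + 3 = 8.

8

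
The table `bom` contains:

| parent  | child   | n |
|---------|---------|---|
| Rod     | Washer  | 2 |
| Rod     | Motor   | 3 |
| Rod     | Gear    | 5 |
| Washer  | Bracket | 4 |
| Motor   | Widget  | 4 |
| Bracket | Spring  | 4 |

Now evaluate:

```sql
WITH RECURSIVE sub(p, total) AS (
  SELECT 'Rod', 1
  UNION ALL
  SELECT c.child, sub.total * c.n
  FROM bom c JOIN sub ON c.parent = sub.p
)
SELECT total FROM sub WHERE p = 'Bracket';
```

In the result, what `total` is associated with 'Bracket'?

8

Base: (Rod, total=1).
Iteration 1: components of {Rod} -> Gear = 1*5 = 5, Motor = 1*3 = 3, Washer = 1*2 = 2.
Iteration 2: components of {Gear,Motor,Washer} -> Bracket = 2*4 = 8, Widget = 3*4 = 12.
Iteration 3: components of {Bracket,Widget} -> Spring = 8*4 = 32.
Iteration 4: no further components; recursion stops.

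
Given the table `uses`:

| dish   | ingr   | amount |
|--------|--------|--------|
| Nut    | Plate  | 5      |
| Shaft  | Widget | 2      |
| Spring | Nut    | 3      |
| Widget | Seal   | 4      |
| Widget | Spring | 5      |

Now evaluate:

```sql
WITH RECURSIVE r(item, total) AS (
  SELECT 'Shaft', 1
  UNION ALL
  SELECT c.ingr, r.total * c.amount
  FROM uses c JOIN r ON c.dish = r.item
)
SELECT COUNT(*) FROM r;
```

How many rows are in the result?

Base: (Shaft, total=1).
Iteration 1: components of {Shaft} -> Widget = 1*2 = 2.
Iteration 2: components of {Widget} -> Seal = 2*4 = 8, Spring = 2*5 = 10.
Iteration 3: components of {Seal,Spring} -> Nut = 10*3 = 30.
Iteration 4: components of {Nut} -> Plate = 30*5 = 150.
Iteration 5: no further components; recursion stops.
Total rows emitted: 6.

6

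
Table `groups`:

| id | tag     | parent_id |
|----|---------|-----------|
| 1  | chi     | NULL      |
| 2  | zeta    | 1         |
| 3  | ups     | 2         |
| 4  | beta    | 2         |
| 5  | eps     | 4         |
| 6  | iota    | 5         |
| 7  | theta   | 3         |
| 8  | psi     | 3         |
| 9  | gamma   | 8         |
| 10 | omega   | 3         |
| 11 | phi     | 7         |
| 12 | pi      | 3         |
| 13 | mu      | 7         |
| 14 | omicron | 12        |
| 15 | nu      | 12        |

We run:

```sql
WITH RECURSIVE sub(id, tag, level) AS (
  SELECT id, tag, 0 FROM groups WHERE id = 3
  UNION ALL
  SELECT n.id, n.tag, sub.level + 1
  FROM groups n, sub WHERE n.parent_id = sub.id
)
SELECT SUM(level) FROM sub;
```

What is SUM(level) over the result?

Base: id=3 (ups) at level 0.
Iteration 1: rows with parent_id in {3} -> theta (id 7, level 1), psi (id 8, level 1), omega (id 10, level 1), pi (id 12, level 1).
Iteration 2: rows with parent_id in {7,8,10,12} -> gamma (id 9, level 2), phi (id 11, level 2), mu (id 13, level 2), omicron (id 14, level 2), nu (id 15, level 2).
Iteration 3: no rows with parent_id in {9,11,13,14,15}; recursion stops.
SUM(level) = 0 + 1 + 1 + 1 + 1 + 2 + 2 + 2 + 2 + 2 = 14.

14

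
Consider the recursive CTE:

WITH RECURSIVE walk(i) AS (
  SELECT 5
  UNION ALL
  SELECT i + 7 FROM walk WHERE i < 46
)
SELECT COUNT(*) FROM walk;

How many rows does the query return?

7

Base: i=5.
Iteration 1: 5 < 46 holds -> i = 5 + 7 = 12.
Iteration 2: 12 < 46 holds -> i = 12 + 7 = 19.
Iteration 3: 19 < 46 holds -> i = 19 + 7 = 26.
Iteration 4: 26 < 46 holds -> i = 26 + 7 = 33.
Iteration 5: 33 < 46 holds -> i = 33 + 7 = 40.
Iteration 6: 40 < 46 holds -> i = 40 + 7 = 47.
Iteration 7: 47 < 46 fails; recursion stops.
Total rows emitted: 7.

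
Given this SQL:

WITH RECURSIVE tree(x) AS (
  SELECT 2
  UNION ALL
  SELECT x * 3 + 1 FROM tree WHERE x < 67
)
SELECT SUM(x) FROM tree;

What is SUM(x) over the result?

Base: x=2.
Iteration 1: 2 < 67 holds -> x = 2 * 3 + 1 = 7.
Iteration 2: 7 < 67 holds -> x = 7 * 3 + 1 = 22.
Iteration 3: 22 < 67 holds -> x = 22 * 3 + 1 = 67.
Iteration 4: 67 < 67 fails; recursion stops.
SUM(x) = 2 + 7 + 22 + 67 = 98.

98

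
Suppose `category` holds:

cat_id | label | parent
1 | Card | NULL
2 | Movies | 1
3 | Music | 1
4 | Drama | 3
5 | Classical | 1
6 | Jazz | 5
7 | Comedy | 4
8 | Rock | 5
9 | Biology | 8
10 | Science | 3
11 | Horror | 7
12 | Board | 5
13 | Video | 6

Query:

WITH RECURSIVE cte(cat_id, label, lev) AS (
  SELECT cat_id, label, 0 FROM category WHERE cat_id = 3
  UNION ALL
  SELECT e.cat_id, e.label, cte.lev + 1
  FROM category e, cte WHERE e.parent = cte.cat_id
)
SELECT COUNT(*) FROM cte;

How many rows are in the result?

5

Base: cat_id=3 (Music) at lev 0.
Iteration 1: rows with parent in {3} -> Drama (id 4, lev 1), Science (id 10, lev 1).
Iteration 2: rows with parent in {4,10} -> Comedy (id 7, lev 2).
Iteration 3: rows with parent in {7} -> Horror (id 11, lev 3).
Iteration 4: no rows with parent in {11}; recursion stops.
Total rows emitted: 5.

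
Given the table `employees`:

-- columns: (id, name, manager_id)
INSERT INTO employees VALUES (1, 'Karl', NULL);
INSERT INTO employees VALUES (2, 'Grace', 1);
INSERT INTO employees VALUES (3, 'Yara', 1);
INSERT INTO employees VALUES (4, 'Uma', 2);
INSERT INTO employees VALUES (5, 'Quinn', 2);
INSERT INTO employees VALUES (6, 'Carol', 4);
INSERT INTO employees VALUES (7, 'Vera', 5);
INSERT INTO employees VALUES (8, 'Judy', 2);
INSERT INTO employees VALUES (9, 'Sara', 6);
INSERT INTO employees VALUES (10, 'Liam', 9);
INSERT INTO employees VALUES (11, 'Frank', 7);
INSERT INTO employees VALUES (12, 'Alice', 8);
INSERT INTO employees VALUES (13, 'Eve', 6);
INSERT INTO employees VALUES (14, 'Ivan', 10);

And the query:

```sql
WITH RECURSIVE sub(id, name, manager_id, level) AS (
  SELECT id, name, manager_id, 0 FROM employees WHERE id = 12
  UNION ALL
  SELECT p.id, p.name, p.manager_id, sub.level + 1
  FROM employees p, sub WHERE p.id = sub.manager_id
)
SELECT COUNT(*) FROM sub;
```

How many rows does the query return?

Base: id=12 (Alice), manager_id=8, level 0.
Iteration 1: join on id=8 -> Judy (id 8, manager_id=2, level 1).
Iteration 2: join on id=2 -> Grace (id 2, manager_id=1, level 2).
Iteration 3: join on id=1 -> Karl (id 1, manager_id=NULL, level 3).
Iteration 4: manager_id is NULL; no match; recursion stops.
Total rows emitted: 4.

4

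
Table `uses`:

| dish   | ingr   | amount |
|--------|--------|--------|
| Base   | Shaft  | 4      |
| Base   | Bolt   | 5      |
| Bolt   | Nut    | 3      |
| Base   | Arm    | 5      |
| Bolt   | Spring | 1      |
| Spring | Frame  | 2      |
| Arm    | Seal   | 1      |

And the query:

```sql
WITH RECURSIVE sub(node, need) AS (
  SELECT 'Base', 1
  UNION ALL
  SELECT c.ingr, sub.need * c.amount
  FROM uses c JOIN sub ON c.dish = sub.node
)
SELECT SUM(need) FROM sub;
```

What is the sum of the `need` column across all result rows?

Base: (Base, need=1).
Iteration 1: components of {Base} -> Arm = 1*5 = 5, Bolt = 1*5 = 5, Shaft = 1*4 = 4.
Iteration 2: components of {Arm,Bolt,Shaft} -> Nut = 5*3 = 15, Seal = 5*1 = 5, Spring = 5*1 = 5.
Iteration 3: components of {Nut,Seal,Spring} -> Frame = 5*2 = 10.
Iteration 4: no further components; recursion stops.
SUM(need) = 1 + 4 + 5 + 5 + 15 + 5 + 5 + 10 = 50.

50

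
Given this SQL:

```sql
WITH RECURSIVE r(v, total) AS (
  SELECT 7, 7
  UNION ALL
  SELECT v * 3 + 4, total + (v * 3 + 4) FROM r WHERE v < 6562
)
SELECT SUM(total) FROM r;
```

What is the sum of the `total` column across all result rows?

Base: v=7, total=7.
Iteration 1: 7 < 6562 holds -> v = 7 * 3 + 4 = 25, total = 7 + 25 = 32.
Iteration 2: 25 < 6562 holds -> v = 25 * 3 + 4 = 79, total = 32 + 79 = 111.
Iteration 3: 79 < 6562 holds -> v = 79 * 3 + 4 = 241, total = 111 + 241 = 352.
Iteration 4: 241 < 6562 holds -> v = 241 * 3 + 4 = 727, total = 352 + 727 = 1079.
Iteration 5: 727 < 6562 holds -> v = 727 * 3 + 4 = 2185, total = 1079 + 2185 = 3264.
Iteration 6: 2185 < 6562 holds -> v = 2185 * 3 + 4 = 6559, total = 3264 + 6559 = 9823.
Iteration 7: 6559 < 6562 holds -> v = 6559 * 3 + 4 = 19681, total = 9823 + 19681 = 29504.
Iteration 8: 19681 < 6562 fails; recursion stops.
SUM(total) = 7 + 32 + 111 + 352 + 1079 + 3264 + 9823 + 29504 = 44172.

44172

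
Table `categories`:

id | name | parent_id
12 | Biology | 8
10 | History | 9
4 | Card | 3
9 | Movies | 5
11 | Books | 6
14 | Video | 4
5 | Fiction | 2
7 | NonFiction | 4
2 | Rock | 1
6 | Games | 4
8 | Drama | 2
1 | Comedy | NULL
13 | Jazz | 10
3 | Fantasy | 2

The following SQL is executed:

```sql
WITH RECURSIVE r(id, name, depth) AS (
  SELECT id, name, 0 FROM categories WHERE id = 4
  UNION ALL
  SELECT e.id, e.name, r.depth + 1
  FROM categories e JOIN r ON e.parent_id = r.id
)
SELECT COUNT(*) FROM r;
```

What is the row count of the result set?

5

Base: id=4 (Card) at depth 0.
Iteration 1: rows with parent_id in {4} -> Games (id 6, depth 1), NonFiction (id 7, depth 1), Video (id 14, depth 1).
Iteration 2: rows with parent_id in {6,7,14} -> Books (id 11, depth 2).
Iteration 3: no rows with parent_id in {11}; recursion stops.
Total rows emitted: 5.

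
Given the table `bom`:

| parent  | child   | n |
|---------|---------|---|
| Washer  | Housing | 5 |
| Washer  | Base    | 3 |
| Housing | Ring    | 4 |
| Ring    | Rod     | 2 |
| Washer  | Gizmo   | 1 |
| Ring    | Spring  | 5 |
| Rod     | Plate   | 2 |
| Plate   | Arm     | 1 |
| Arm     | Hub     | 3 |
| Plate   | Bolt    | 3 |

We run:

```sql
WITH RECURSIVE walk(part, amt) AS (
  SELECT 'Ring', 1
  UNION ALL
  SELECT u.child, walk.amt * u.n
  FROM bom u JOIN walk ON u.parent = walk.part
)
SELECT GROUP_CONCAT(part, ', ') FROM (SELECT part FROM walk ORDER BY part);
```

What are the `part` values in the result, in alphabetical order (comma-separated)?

Arm, Bolt, Hub, Plate, Ring, Rod, Spring

Base: (Ring, amt=1).
Iteration 1: components of {Ring} -> Rod = 1*2 = 2, Spring = 1*5 = 5.
Iteration 2: components of {Rod,Spring} -> Plate = 2*2 = 4.
Iteration 3: components of {Plate} -> Arm = 4*1 = 4, Bolt = 4*3 = 12.
Iteration 4: components of {Arm,Bolt} -> Hub = 4*3 = 12.
Iteration 5: no further components; recursion stops.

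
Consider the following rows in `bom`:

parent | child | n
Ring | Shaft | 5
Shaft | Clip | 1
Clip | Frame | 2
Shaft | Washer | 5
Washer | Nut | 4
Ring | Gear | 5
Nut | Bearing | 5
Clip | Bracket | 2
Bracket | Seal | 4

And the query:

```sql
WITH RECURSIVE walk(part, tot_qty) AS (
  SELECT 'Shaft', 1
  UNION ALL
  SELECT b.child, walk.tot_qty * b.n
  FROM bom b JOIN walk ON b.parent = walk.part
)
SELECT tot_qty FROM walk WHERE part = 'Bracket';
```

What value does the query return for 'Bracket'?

Base: (Shaft, tot_qty=1).
Iteration 1: components of {Shaft} -> Clip = 1*1 = 1, Washer = 1*5 = 5.
Iteration 2: components of {Clip,Washer} -> Bracket = 1*2 = 2, Frame = 1*2 = 2, Nut = 5*4 = 20.
Iteration 3: components of {Bracket,Frame,Nut} -> Bearing = 20*5 = 100, Seal = 2*4 = 8.
Iteration 4: no further components; recursion stops.

2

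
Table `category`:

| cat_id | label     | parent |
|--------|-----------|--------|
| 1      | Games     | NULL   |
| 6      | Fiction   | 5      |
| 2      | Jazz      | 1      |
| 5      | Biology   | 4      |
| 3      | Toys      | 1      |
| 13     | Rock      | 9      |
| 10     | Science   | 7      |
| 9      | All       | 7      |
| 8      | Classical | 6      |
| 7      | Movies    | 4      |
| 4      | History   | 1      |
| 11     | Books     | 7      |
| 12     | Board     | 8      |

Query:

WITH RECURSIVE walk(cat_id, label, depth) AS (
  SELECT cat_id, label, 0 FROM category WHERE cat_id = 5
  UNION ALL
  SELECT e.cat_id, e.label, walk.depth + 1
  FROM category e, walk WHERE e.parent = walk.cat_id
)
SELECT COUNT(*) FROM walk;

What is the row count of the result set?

4

Base: cat_id=5 (Biology) at depth 0.
Iteration 1: rows with parent in {5} -> Fiction (id 6, depth 1).
Iteration 2: rows with parent in {6} -> Classical (id 8, depth 2).
Iteration 3: rows with parent in {8} -> Board (id 12, depth 3).
Iteration 4: no rows with parent in {12}; recursion stops.
Total rows emitted: 4.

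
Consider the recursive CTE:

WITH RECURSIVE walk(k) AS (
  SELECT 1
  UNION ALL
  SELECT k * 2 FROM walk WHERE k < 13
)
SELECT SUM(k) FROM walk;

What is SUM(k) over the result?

Base: k=1.
Iteration 1: 1 < 13 holds -> k = 1 * 2 = 2.
Iteration 2: 2 < 13 holds -> k = 2 * 2 = 4.
Iteration 3: 4 < 13 holds -> k = 4 * 2 = 8.
Iteration 4: 8 < 13 holds -> k = 8 * 2 = 16.
Iteration 5: 16 < 13 fails; recursion stops.
SUM(k) = 1 + 2 + 4 + 8 + 16 = 31.

31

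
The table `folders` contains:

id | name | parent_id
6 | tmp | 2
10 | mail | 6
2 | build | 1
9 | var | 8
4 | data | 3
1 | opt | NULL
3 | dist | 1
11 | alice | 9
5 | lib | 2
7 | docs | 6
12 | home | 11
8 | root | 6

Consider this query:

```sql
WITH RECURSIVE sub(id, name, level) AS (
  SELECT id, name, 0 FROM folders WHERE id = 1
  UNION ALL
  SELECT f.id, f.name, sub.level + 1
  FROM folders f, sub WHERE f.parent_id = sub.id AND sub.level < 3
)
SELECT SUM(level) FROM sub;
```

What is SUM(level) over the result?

Base: id=1 (opt) at level 0.
Iteration 1: rows with parent_id in {1} -> build (id 2, level 1), dist (id 3, level 1).
Iteration 2: rows with parent_id in {2,3} -> data (id 4, level 2), lib (id 5, level 2), tmp (id 6, level 2).
Iteration 3: rows with parent_id in {4,5,6} -> docs (id 7, level 3), root (id 8, level 3), mail (id 10, level 3).
Iteration 4: level < 3 fails for all current rows; recursion stops.
SUM(level) = 0 + 1 + 1 + 2 + 2 + 2 + 3 + 3 + 3 = 17.

17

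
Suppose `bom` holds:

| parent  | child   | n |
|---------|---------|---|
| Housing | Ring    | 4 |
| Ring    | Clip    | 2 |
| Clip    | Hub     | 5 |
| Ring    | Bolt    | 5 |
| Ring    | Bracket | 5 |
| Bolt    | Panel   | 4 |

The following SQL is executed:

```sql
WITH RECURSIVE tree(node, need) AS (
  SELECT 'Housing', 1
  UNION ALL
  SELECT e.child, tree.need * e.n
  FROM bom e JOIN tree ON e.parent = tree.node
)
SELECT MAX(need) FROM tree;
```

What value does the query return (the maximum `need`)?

Base: (Housing, need=1).
Iteration 1: components of {Housing} -> Ring = 1*4 = 4.
Iteration 2: components of {Ring} -> Bolt = 4*5 = 20, Bracket = 4*5 = 20, Clip = 4*2 = 8.
Iteration 3: components of {Bolt,Bracket,Clip} -> Hub = 8*5 = 40, Panel = 20*4 = 80.
Iteration 4: no further components; recursion stops.
need values: 1, 4, 8, 20, 20, 40, 80; the maximum is 80.

80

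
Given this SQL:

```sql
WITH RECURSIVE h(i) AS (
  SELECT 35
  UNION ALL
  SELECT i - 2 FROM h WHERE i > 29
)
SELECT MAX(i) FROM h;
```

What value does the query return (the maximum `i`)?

Base: i=35.
Iteration 1: 35 > 29 holds -> i = 35 - 2 = 33.
Iteration 2: 33 > 29 holds -> i = 33 - 2 = 31.
Iteration 3: 31 > 29 holds -> i = 31 - 2 = 29.
Iteration 4: 29 > 29 fails; recursion stops.
i values: 35, 33, 31, 29; the maximum is 35.

35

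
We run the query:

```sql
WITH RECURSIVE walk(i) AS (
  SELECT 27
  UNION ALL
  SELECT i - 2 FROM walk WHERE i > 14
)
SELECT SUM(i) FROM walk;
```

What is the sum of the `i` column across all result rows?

160

Base: i=27.
Iteration 1: 27 > 14 holds -> i = 27 - 2 = 25.
Iteration 2: 25 > 14 holds -> i = 25 - 2 = 23.
Iteration 3: 23 > 14 holds -> i = 23 - 2 = 21.
Iteration 4: 21 > 14 holds -> i = 21 - 2 = 19.
Iteration 5: 19 > 14 holds -> i = 19 - 2 = 17.
Iteration 6: 17 > 14 holds -> i = 17 - 2 = 15.
Iteration 7: 15 > 14 holds -> i = 15 - 2 = 13.
Iteration 8: 13 > 14 fails; recursion stops.
SUM(i) = 27 + 25 + 23 + 21 + 19 + 17 + 15 + 13 = 160.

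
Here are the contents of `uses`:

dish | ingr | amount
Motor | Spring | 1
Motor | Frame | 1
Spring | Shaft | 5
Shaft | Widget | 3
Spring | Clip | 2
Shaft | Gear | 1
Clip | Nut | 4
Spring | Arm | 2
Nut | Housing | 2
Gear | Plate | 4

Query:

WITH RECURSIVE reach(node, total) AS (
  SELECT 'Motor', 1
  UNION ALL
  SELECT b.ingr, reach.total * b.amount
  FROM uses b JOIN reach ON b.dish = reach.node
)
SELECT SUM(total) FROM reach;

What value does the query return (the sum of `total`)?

76

Base: (Motor, total=1).
Iteration 1: components of {Motor} -> Frame = 1*1 = 1, Spring = 1*1 = 1.
Iteration 2: components of {Frame,Spring} -> Arm = 1*2 = 2, Clip = 1*2 = 2, Shaft = 1*5 = 5.
Iteration 3: components of {Arm,Clip,Shaft} -> Gear = 5*1 = 5, Nut = 2*4 = 8, Widget = 5*3 = 15.
Iteration 4: components of {Gear,Nut,Widget} -> Housing = 8*2 = 16, Plate = 5*4 = 20.
Iteration 5: no further components; recursion stops.
SUM(total) = 1 + 1 + 1 + 5 + 2 + 2 + 15 + 5 + 8 + 20 + 16 = 76.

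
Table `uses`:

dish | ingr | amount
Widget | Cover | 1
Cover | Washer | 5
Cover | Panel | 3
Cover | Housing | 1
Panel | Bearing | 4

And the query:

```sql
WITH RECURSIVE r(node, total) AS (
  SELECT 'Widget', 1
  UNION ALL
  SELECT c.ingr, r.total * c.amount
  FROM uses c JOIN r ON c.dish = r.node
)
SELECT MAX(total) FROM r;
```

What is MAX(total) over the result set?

Base: (Widget, total=1).
Iteration 1: components of {Widget} -> Cover = 1*1 = 1.
Iteration 2: components of {Cover} -> Housing = 1*1 = 1, Panel = 1*3 = 3, Washer = 1*5 = 5.
Iteration 3: components of {Housing,Panel,Washer} -> Bearing = 3*4 = 12.
Iteration 4: no further components; recursion stops.
total values: 1, 1, 5, 3, 1, 12; the maximum is 12.

12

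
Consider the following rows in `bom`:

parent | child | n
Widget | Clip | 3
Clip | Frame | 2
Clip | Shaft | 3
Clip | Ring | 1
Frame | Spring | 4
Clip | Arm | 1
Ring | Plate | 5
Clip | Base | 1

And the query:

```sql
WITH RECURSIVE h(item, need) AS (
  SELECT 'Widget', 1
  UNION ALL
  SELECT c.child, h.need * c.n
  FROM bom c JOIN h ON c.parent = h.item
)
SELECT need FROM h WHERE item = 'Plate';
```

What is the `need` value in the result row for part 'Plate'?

15

Base: (Widget, need=1).
Iteration 1: components of {Widget} -> Clip = 1*3 = 3.
Iteration 2: components of {Clip} -> Arm = 3*1 = 3, Base = 3*1 = 3, Frame = 3*2 = 6, Ring = 3*1 = 3, Shaft = 3*3 = 9.
Iteration 3: components of {Arm,Base,Frame,Ring,Shaft} -> Plate = 3*5 = 15, Spring = 6*4 = 24.
Iteration 4: no further components; recursion stops.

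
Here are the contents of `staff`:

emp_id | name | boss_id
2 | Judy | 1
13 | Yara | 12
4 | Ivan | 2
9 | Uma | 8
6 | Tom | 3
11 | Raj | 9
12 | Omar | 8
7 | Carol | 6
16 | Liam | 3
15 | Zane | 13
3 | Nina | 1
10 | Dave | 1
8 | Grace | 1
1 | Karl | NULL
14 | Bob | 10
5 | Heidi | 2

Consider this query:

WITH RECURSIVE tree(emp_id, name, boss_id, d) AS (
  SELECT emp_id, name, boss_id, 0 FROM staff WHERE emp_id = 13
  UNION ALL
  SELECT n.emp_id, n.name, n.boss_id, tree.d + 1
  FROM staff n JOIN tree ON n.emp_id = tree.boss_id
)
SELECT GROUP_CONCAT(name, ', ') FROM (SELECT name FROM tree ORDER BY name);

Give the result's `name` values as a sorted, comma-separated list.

Grace, Karl, Omar, Yara

Base: emp_id=13 (Yara), boss_id=12, d 0.
Iteration 1: join on emp_id=12 -> Omar (id 12, boss_id=8, d 1).
Iteration 2: join on emp_id=8 -> Grace (id 8, boss_id=1, d 2).
Iteration 3: join on emp_id=1 -> Karl (id 1, boss_id=NULL, d 3).
Iteration 4: boss_id is NULL; no match; recursion stops.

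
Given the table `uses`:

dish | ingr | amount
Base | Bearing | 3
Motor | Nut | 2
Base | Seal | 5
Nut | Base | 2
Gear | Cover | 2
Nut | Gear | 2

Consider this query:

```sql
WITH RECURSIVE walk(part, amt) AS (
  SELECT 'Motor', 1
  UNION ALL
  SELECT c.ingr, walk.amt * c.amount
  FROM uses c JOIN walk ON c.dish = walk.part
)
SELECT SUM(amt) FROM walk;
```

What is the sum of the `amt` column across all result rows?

Base: (Motor, amt=1).
Iteration 1: components of {Motor} -> Nut = 1*2 = 2.
Iteration 2: components of {Nut} -> Base = 2*2 = 4, Gear = 2*2 = 4.
Iteration 3: components of {Base,Gear} -> Bearing = 4*3 = 12, Cover = 4*2 = 8, Seal = 4*5 = 20.
Iteration 4: no further components; recursion stops.
SUM(amt) = 1 + 2 + 4 + 4 + 20 + 12 + 8 = 51.

51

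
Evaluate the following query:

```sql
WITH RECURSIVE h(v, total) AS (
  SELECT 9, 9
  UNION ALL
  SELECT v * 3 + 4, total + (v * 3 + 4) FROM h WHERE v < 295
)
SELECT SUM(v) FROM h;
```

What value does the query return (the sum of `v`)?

Base: v=9, total=9.
Iteration 1: 9 < 295 holds -> v = 9 * 3 + 4 = 31, total = 9 + 31 = 40.
Iteration 2: 31 < 295 holds -> v = 31 * 3 + 4 = 97, total = 40 + 97 = 137.
Iteration 3: 97 < 295 holds -> v = 97 * 3 + 4 = 295, total = 137 + 295 = 432.
Iteration 4: 295 < 295 fails; recursion stops.
SUM(v) = 9 + 31 + 97 + 295 = 432.

432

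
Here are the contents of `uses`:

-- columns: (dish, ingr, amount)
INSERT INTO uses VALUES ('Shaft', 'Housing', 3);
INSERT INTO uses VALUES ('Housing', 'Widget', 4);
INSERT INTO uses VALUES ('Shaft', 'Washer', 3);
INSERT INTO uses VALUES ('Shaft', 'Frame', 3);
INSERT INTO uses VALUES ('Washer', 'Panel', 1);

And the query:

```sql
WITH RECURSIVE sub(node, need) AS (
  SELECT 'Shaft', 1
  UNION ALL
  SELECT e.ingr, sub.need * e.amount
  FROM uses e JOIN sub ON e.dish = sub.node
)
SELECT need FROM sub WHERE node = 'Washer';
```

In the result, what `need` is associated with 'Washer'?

3

Base: (Shaft, need=1).
Iteration 1: components of {Shaft} -> Frame = 1*3 = 3, Housing = 1*3 = 3, Washer = 1*3 = 3.
Iteration 2: components of {Frame,Housing,Washer} -> Panel = 3*1 = 3, Widget = 3*4 = 12.
Iteration 3: no further components; recursion stops.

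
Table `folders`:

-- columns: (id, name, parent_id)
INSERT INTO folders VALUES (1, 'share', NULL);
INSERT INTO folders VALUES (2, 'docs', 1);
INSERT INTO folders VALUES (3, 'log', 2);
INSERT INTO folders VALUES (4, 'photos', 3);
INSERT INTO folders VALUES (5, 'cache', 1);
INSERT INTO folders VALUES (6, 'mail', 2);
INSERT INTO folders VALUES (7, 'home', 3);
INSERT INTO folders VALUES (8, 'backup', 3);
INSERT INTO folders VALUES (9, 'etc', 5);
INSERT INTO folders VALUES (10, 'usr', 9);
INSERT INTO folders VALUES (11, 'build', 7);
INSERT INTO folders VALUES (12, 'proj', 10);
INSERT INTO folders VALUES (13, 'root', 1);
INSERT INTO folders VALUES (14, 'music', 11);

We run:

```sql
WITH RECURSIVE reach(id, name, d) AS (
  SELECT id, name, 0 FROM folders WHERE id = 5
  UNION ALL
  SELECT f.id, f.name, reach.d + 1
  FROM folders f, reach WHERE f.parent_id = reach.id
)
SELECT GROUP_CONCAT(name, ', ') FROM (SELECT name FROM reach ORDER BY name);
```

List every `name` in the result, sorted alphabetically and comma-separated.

Base: id=5 (cache) at d 0.
Iteration 1: rows with parent_id in {5} -> etc (id 9, d 1).
Iteration 2: rows with parent_id in {9} -> usr (id 10, d 2).
Iteration 3: rows with parent_id in {10} -> proj (id 12, d 3).
Iteration 4: no rows with parent_id in {12}; recursion stops.

cache, etc, proj, usr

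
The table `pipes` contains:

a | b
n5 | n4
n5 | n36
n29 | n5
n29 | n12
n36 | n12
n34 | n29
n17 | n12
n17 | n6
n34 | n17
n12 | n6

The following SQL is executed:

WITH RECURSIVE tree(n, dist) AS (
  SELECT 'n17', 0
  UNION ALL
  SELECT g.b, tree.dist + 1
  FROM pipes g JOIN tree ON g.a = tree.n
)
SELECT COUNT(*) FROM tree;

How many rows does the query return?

Base: (n17, dist=0).
Iteration 1: edges from {n17} -> (n12, dist=1), (n6, dist=1).
Iteration 2: edges from {n12,n6} -> (n6, dist=2).
Iteration 3: no outgoing edges from {n6}; recursion stops.
Total rows emitted: 4.

4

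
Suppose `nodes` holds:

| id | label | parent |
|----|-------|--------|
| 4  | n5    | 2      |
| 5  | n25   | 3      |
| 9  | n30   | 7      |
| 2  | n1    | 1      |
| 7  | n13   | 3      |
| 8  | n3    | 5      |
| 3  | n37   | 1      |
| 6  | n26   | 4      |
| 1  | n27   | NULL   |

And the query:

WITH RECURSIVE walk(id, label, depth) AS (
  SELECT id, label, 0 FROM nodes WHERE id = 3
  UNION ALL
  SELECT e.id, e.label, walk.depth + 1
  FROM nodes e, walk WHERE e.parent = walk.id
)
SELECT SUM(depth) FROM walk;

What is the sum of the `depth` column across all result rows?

6

Base: id=3 (n37) at depth 0.
Iteration 1: rows with parent in {3} -> n25 (id 5, depth 1), n13 (id 7, depth 1).
Iteration 2: rows with parent in {5,7} -> n3 (id 8, depth 2), n30 (id 9, depth 2).
Iteration 3: no rows with parent in {8,9}; recursion stops.
SUM(depth) = 0 + 1 + 1 + 2 + 2 = 6.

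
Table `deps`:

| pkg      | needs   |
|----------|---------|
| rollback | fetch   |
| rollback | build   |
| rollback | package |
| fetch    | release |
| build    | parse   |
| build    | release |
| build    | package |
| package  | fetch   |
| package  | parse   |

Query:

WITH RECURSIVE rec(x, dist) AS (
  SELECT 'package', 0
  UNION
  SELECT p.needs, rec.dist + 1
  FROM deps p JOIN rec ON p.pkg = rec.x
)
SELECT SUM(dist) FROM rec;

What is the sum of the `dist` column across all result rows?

4

Base: (package, dist=0).
Iteration 1: edges from {package} -> (fetch, dist=1), (parse, dist=1).
Iteration 2: edges from {fetch,parse} -> (release, dist=2).
Iteration 3: no outgoing edges from {release}; recursion stops.
SUM(dist) = 0 + 1 + 1 + 2 = 4.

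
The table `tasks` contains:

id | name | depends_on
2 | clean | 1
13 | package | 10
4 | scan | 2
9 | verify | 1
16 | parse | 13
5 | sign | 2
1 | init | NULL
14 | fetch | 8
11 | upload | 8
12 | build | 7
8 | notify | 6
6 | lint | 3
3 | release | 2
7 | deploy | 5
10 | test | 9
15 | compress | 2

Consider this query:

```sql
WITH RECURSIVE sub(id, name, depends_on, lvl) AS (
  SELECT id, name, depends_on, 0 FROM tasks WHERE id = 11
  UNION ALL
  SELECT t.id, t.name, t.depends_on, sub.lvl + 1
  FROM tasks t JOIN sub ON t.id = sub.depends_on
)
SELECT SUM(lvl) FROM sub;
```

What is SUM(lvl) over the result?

15

Base: id=11 (upload), depends_on=8, lvl 0.
Iteration 1: join on id=8 -> notify (id 8, depends_on=6, lvl 1).
Iteration 2: join on id=6 -> lint (id 6, depends_on=3, lvl 2).
Iteration 3: join on id=3 -> release (id 3, depends_on=2, lvl 3).
Iteration 4: join on id=2 -> clean (id 2, depends_on=1, lvl 4).
Iteration 5: join on id=1 -> init (id 1, depends_on=NULL, lvl 5).
Iteration 6: depends_on is NULL; no match; recursion stops.
SUM(lvl) = 0 + 1 + 2 + 3 + 4 + 5 = 15.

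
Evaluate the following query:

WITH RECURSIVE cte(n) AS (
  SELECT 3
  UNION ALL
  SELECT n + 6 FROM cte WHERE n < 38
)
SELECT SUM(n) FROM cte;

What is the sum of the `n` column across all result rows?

Base: n=3.
Iteration 1: 3 < 38 holds -> n = 3 + 6 = 9.
Iteration 2: 9 < 38 holds -> n = 9 + 6 = 15.
Iteration 3: 15 < 38 holds -> n = 15 + 6 = 21.
Iteration 4: 21 < 38 holds -> n = 21 + 6 = 27.
Iteration 5: 27 < 38 holds -> n = 27 + 6 = 33.
Iteration 6: 33 < 38 holds -> n = 33 + 6 = 39.
Iteration 7: 39 < 38 fails; recursion stops.
SUM(n) = 3 + 9 + 15 + 21 + 27 + 33 + 39 = 147.

147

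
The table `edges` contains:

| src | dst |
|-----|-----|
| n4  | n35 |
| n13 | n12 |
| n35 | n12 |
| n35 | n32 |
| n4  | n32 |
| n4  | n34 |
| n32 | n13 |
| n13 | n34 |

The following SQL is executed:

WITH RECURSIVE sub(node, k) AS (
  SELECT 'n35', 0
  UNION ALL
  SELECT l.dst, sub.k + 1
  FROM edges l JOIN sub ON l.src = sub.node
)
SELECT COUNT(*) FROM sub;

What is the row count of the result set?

Base: (n35, k=0).
Iteration 1: edges from {n35} -> (n12, k=1), (n32, k=1).
Iteration 2: edges from {n12,n32} -> (n13, k=2).
Iteration 3: edges from {n13} -> (n12, k=3), (n34, k=3).
Iteration 4: no outgoing edges from {n12,n34}; recursion stops.
Total rows emitted: 6.

6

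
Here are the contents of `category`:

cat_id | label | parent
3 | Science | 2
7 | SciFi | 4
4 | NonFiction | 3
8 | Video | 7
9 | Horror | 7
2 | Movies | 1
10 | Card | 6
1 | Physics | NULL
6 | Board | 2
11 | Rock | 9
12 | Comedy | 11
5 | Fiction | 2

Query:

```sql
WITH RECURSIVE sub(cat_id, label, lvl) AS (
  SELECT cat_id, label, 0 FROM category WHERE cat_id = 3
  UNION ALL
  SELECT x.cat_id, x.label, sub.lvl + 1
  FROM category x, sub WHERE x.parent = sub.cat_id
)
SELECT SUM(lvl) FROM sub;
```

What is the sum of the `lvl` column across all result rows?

Base: cat_id=3 (Science) at lvl 0.
Iteration 1: rows with parent in {3} -> NonFiction (id 4, lvl 1).
Iteration 2: rows with parent in {4} -> SciFi (id 7, lvl 2).
Iteration 3: rows with parent in {7} -> Video (id 8, lvl 3), Horror (id 9, lvl 3).
Iteration 4: rows with parent in {8,9} -> Rock (id 11, lvl 4).
Iteration 5: rows with parent in {11} -> Comedy (id 12, lvl 5).
Iteration 6: no rows with parent in {12}; recursion stops.
SUM(lvl) = 0 + 1 + 2 + 3 + 3 + 4 + 5 = 18.

18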